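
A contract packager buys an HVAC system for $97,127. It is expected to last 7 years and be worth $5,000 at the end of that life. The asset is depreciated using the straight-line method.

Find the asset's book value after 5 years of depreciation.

$31,322

Depreciable base = $97,127 − $5,000 = $92,127.
Annual expense = $92,127 / 7 = $13,161.
End of year 1: book value $83,966.
End of year 2: book value $70,805.
End of year 3: book value $57,644.
End of year 4: book value $44,483.
End of year 5: book value $31,322.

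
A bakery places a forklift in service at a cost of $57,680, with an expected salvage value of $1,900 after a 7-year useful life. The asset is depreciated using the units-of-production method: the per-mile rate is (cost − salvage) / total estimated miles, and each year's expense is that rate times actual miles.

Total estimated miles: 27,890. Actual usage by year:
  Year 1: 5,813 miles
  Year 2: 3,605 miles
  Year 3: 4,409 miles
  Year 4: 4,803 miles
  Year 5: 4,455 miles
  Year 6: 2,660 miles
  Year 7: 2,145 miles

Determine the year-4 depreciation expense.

$9,606

Depreciable base = $57,680 − $1,900 = $55,780.
Rate = $55,780 / 27,890 miles = $2 per mile.
Year 1: 5,813 × $2 = $11,626. Book value $46,054.
Year 2: 3,605 × $2 = $7,210. Book value $38,844.
Year 3: 4,409 × $2 = $8,818. Book value $30,026.
Year 4: 4,803 × $2 = $9,606. Book value $20,420.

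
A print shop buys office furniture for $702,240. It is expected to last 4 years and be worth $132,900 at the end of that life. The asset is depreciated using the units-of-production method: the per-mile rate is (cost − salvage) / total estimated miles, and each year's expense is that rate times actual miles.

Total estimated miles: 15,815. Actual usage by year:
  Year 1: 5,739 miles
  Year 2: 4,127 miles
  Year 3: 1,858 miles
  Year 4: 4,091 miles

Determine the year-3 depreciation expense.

$66,888

Depreciable base = $702,240 − $132,900 = $569,340.
Rate = $569,340 / 15,815 miles = $36 per mile.
Year 1: 5,739 × $36 = $206,604. Book value $495,636.
Year 2: 4,127 × $36 = $148,572. Book value $347,064.
Year 3: 1,858 × $36 = $66,888. Book value $280,176.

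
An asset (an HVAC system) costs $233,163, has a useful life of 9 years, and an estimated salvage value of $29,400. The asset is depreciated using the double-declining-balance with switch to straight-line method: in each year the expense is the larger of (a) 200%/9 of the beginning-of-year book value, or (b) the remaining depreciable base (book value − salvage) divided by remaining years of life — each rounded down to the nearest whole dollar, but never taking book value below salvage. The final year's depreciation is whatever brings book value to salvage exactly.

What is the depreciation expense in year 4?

Depreciable base = $233,163 − $29,400 = $203,763.
Year 1: DB = ⌊$233,163 × 200%/9⌋ = $51,814; SL = ⌊$203,763/9⌋ = $22,640 → take DB $51,814. Book value $181,349.
Year 2: DB = ⌊$181,349 × 200%/9⌋ = $40,299; SL = ⌊$151,949/8⌋ = $18,993 → take DB $40,299. Book value $141,050.
Year 3: DB = ⌊$141,050 × 200%/9⌋ = $31,344; SL = ⌊$111,650/7⌋ = $15,950 → take DB $31,344. Book value $109,706.
Year 4: DB = ⌊$109,706 × 200%/9⌋ = $24,379; SL = ⌊$80,306/6⌋ = $13,384 → take DB $24,379. Book value $85,327.

$24,379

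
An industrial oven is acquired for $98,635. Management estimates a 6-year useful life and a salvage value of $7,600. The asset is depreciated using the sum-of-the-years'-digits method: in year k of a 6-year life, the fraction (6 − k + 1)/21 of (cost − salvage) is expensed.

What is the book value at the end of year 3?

$33,610

Depreciable base = $98,635 − $7,600 = $91,035.
Sum of the years' digits = 6+5+4+3+2+1 = 21.
Year 1: $91,035 × 6/21 = $26,010. Book value $72,625.
Year 2: $91,035 × 5/21 = $21,675. Book value $50,950.
Year 3: $91,035 × 4/21 = $17,340. Book value $33,610.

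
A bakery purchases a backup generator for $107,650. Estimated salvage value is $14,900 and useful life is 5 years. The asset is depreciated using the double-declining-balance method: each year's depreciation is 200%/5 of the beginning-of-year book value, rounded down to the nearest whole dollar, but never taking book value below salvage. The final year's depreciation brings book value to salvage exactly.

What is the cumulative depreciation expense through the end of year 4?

Depreciable base = $107,650 − $14,900 = $92,750.
Year 1: ⌊$107,650 × 200%/5⌋ = $43,060. Book value $64,590.
Year 2: ⌊$64,590 × 200%/5⌋ = $25,836. Book value $38,754.
Year 3: ⌊$38,754 × 200%/5⌋ = $15,501. Book value $23,253.
Year 4: ⌊$23,253 × 200%/5⌋ = $9,301, capped at $8,353. Book value $14,900.
Accumulated through year 4 = $107,650 − $14,900 = $92,750.

$92,750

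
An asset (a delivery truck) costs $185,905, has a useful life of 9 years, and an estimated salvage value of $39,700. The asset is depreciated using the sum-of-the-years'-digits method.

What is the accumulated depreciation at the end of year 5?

$113,715

Depreciable base = $185,905 − $39,700 = $146,205.
Sum of the years' digits = 9+8+7+6+5+4+3+2+1 = 45.
Year 1: $146,205 × 9/45 = $29,241. Book value $156,664.
Year 2: $146,205 × 8/45 = $25,992. Book value $130,672.
Year 3: $146,205 × 7/45 = $22,743. Book value $107,929.
Year 4: $146,205 × 6/45 = $19,494. Book value $88,435.
Year 5: $146,205 × 5/45 = $16,245. Book value $72,190.
Accumulated through year 5 = $185,905 − $72,190 = $113,715.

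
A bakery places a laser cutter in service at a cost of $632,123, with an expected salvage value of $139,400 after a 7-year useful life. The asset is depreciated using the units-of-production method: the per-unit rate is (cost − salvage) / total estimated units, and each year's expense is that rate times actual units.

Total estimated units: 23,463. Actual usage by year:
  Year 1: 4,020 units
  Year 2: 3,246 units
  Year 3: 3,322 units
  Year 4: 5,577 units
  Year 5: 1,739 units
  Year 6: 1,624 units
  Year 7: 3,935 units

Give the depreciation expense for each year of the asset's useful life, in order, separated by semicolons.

Depreciable base = $632,123 − $139,400 = $492,723.
Rate = $492,723 / 23,463 units = $21 per unit.
Year 1: 4,020 × $21 = $84,420. Book value $547,703.
Year 2: 3,246 × $21 = $68,166. Book value $479,537.
Year 3: 3,322 × $21 = $69,762. Book value $409,775.
Year 4: 5,577 × $21 = $117,117. Book value $292,658.
Year 5: 1,739 × $21 = $36,519. Book value $256,139.
Year 6: 1,624 × $21 = $34,104. Book value $222,035.
Year 7: 3,935 × $21 = $82,635. Book value $139,400.

$84,420; $68,166; $69,762; $117,117; $36,519; $34,104; $82,635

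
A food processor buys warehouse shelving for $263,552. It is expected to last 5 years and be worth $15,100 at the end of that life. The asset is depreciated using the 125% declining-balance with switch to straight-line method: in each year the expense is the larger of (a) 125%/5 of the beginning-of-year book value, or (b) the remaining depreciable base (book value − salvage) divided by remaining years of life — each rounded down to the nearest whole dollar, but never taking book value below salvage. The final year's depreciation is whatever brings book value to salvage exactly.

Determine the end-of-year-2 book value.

$148,248

Depreciable base = $263,552 − $15,100 = $248,452.
Year 1: DB = ⌊$263,552 × 125%/5⌋ = $65,888; SL = ⌊$248,452/5⌋ = $49,690 → take DB $65,888. Book value $197,664.
Year 2: DB = ⌊$197,664 × 125%/5⌋ = $49,416; SL = ⌊$182,564/4⌋ = $45,641 → take DB $49,416. Book value $148,248.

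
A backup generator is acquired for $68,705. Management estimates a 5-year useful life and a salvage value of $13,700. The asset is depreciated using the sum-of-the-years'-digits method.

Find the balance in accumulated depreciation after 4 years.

$51,338

Depreciable base = $68,705 − $13,700 = $55,005.
Sum of the years' digits = 5+4+3+2+1 = 15.
Year 1: $55,005 × 5/15 = $18,335. Book value $50,370.
Year 2: $55,005 × 4/15 = $14,668. Book value $35,702.
Year 3: $55,005 × 3/15 = $11,001. Book value $24,701.
Year 4: $55,005 × 2/15 = $7,334. Book value $17,367.
Accumulated through year 4 = $68,705 − $17,367 = $51,338.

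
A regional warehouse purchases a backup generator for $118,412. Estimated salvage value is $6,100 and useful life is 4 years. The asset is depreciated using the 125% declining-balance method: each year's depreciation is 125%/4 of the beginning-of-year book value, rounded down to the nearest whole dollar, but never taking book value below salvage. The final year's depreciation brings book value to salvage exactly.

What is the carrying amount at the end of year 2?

$55,969

Depreciable base = $118,412 − $6,100 = $112,312.
Year 1: ⌊$118,412 × 125%/4⌋ = $37,003. Book value $81,409.
Year 2: ⌊$81,409 × 125%/4⌋ = $25,440. Book value $55,969.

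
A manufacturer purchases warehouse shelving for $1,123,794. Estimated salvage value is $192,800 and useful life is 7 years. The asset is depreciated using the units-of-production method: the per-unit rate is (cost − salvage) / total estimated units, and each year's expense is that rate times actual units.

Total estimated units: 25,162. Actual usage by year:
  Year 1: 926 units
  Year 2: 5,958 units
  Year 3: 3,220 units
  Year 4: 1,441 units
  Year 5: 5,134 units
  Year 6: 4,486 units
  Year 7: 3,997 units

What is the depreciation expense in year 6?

$165,982

Depreciable base = $1,123,794 − $192,800 = $930,994.
Rate = $930,994 / 25,162 units = $37 per unit.
Year 1: 926 × $37 = $34,262. Book value $1,089,532.
Year 2: 5,958 × $37 = $220,446. Book value $869,086.
Year 3: 3,220 × $37 = $119,140. Book value $749,946.
Year 4: 1,441 × $37 = $53,317. Book value $696,629.
Year 5: 5,134 × $37 = $189,958. Book value $506,671.
Year 6: 4,486 × $37 = $165,982. Book value $340,689.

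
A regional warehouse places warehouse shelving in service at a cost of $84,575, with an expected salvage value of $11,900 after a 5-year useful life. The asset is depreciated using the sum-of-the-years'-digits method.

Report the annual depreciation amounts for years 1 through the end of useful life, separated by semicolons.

Depreciable base = $84,575 − $11,900 = $72,675.
Sum of the years' digits = 5+4+3+2+1 = 15.
Year 1: $72,675 × 5/15 = $24,225. Book value $60,350.
Year 2: $72,675 × 4/15 = $19,380. Book value $40,970.
Year 3: $72,675 × 3/15 = $14,535. Book value $26,435.
Year 4: $72,675 × 2/15 = $9,690. Book value $16,745.
Year 5: $72,675 × 1/15 = $4,845. Book value $11,900.

$24,225; $19,380; $14,535; $9,690; $4,845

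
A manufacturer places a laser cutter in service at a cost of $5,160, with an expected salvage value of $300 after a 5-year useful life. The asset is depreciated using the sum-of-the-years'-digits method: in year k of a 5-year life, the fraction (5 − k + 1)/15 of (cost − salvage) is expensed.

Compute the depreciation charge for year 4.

$648

Depreciable base = $5,160 − $300 = $4,860.
Sum of the years' digits = 5+4+3+2+1 = 15.
Year 1: $4,860 × 5/15 = $1,620. Book value $3,540.
Year 2: $4,860 × 4/15 = $1,296. Book value $2,244.
Year 3: $4,860 × 3/15 = $972. Book value $1,272.
Year 4: $4,860 × 2/15 = $648. Book value $624.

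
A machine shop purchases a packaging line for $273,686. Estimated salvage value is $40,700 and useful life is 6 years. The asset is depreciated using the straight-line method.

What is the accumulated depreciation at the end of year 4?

$155,324

Depreciable base = $273,686 − $40,700 = $232,986.
Annual expense = $232,986 / 6 = $38,831.
End of year 1: book value $234,855.
End of year 2: book value $196,024.
End of year 3: book value $157,193.
End of year 4: book value $118,362.
Accumulated through year 4 = $273,686 − $118,362 = $155,324.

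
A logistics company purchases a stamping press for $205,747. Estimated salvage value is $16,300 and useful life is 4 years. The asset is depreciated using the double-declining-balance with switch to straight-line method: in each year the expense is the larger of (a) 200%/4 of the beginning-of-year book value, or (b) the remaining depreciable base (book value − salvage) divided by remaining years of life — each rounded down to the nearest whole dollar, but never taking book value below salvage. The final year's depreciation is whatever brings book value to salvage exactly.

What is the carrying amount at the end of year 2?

$51,437

Depreciable base = $205,747 − $16,300 = $189,447.
Year 1: DB = ⌊$205,747 × 200%/4⌋ = $102,873; SL = ⌊$189,447/4⌋ = $47,361 → take DB $102,873. Book value $102,874.
Year 2: DB = ⌊$102,874 × 200%/4⌋ = $51,437; SL = ⌊$86,574/3⌋ = $28,858 → take DB $51,437. Book value $51,437.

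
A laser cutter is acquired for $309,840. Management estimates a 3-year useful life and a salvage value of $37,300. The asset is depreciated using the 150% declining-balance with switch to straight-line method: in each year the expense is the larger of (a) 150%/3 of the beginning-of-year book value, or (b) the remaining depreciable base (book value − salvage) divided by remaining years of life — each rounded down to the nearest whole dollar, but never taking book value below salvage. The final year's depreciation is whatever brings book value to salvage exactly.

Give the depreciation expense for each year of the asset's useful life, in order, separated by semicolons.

$154,920; $77,460; $40,160

Depreciable base = $309,840 − $37,300 = $272,540.
Year 1: DB = ⌊$309,840 × 150%/3⌋ = $154,920; SL = ⌊$272,540/3⌋ = $90,846 → take DB $154,920. Book value $154,920.
Year 2: DB = ⌊$154,920 × 150%/3⌋ = $77,460; SL = ⌊$117,620/2⌋ = $58,810 → take DB $77,460. Book value $77,460.
Year 3 (final): $77,460 − $37,300 = $40,160. Book value $37,300.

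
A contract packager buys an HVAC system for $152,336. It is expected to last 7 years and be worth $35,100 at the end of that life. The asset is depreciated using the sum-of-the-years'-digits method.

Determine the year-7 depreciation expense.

$4,187

Depreciable base = $152,336 − $35,100 = $117,236.
Sum of the years' digits = 7+6+5+4+3+2+1 = 28.
Year 1: $117,236 × 7/28 = $29,309. Book value $123,027.
Year 2: $117,236 × 6/28 = $25,122. Book value $97,905.
Year 3: $117,236 × 5/28 = $20,935. Book value $76,970.
Year 4: $117,236 × 4/28 = $16,748. Book value $60,222.
Year 5: $117,236 × 3/28 = $12,561. Book value $47,661.
Year 6: $117,236 × 2/28 = $8,374. Book value $39,287.
Year 7: $117,236 × 1/28 = $4,187. Book value $35,100.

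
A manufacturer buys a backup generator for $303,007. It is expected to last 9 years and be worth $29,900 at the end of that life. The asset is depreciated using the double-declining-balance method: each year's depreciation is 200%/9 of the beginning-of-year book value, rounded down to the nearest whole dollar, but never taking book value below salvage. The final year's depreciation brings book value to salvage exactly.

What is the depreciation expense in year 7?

Depreciable base = $303,007 − $29,900 = $273,107.
Year 1: ⌊$303,007 × 200%/9⌋ = $67,334. Book value $235,673.
Year 2: ⌊$235,673 × 200%/9⌋ = $52,371. Book value $183,302.
Year 3: ⌊$183,302 × 200%/9⌋ = $40,733. Book value $142,569.
Year 4: ⌊$142,569 × 200%/9⌋ = $31,682. Book value $110,887.
Year 5: ⌊$110,887 × 200%/9⌋ = $24,641. Book value $86,246.
Year 6: ⌊$86,246 × 200%/9⌋ = $19,165. Book value $67,081.
Year 7: ⌊$67,081 × 200%/9⌋ = $14,906. Book value $52,175.

$14,906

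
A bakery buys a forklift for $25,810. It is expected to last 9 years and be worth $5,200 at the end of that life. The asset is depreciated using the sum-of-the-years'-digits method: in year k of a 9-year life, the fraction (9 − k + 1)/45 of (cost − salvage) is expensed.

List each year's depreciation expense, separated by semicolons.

Depreciable base = $25,810 − $5,200 = $20,610.
Sum of the years' digits = 9+8+7+6+5+4+3+2+1 = 45.
Year 1: $20,610 × 9/45 = $4,122. Book value $21,688.
Year 2: $20,610 × 8/45 = $3,664. Book value $18,024.
Year 3: $20,610 × 7/45 = $3,206. Book value $14,818.
Year 4: $20,610 × 6/45 = $2,748. Book value $12,070.
Year 5: $20,610 × 5/45 = $2,290. Book value $9,780.
Year 6: $20,610 × 4/45 = $1,832. Book value $7,948.
Year 7: $20,610 × 3/45 = $1,374. Book value $6,574.
Year 8: $20,610 × 2/45 = $916. Book value $5,658.
Year 9: $20,610 × 1/45 = $458. Book value $5,200.

$4,122; $3,664; $3,206; $2,748; $2,290; $1,832; $1,374; $916; $458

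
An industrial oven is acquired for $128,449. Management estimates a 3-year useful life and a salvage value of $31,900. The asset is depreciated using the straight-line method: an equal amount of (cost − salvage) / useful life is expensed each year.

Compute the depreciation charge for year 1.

$32,183

Depreciable base = $128,449 − $31,900 = $96,549.
Annual expense = $96,549 / 3 = $32,183.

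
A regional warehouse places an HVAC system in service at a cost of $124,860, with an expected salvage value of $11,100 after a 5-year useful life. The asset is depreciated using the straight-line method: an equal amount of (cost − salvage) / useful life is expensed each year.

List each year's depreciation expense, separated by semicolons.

$22,752; $22,752; $22,752; $22,752; $22,752

Depreciable base = $124,860 − $11,100 = $113,760.
Annual expense = $113,760 / 5 = $22,752.
End of year 1: book value $102,108.
End of year 2: book value $79,356.
End of year 3: book value $56,604.
End of year 4: book value $33,852.
End of year 5: book value $11,100.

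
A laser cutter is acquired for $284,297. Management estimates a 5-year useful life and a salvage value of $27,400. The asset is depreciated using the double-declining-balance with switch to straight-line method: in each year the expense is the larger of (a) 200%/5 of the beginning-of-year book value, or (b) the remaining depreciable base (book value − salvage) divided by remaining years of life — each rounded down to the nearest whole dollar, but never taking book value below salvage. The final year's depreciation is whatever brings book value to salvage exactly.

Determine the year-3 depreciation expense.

Depreciable base = $284,297 − $27,400 = $256,897.
Year 1: DB = ⌊$284,297 × 200%/5⌋ = $113,718; SL = ⌊$256,897/5⌋ = $51,379 → take DB $113,718. Book value $170,579.
Year 2: DB = ⌊$170,579 × 200%/5⌋ = $68,231; SL = ⌊$143,179/4⌋ = $35,794 → take DB $68,231. Book value $102,348.
Year 3: DB = ⌊$102,348 × 200%/5⌋ = $40,939; SL = ⌊$74,948/3⌋ = $24,982 → take DB $40,939. Book value $61,409.

$40,939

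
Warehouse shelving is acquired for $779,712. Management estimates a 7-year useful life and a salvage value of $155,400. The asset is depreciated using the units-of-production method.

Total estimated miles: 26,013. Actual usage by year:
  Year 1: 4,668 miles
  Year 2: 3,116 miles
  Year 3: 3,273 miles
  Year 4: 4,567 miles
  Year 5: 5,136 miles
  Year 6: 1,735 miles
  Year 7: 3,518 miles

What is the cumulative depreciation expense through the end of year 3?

Depreciable base = $779,712 − $155,400 = $624,312.
Rate = $624,312 / 26,013 miles = $24 per mile.
Year 1: 4,668 × $24 = $112,032. Book value $667,680.
Year 2: 3,116 × $24 = $74,784. Book value $592,896.
Year 3: 3,273 × $24 = $78,552. Book value $514,344.
Accumulated through year 3 = $779,712 − $514,344 = $265,368.

$265,368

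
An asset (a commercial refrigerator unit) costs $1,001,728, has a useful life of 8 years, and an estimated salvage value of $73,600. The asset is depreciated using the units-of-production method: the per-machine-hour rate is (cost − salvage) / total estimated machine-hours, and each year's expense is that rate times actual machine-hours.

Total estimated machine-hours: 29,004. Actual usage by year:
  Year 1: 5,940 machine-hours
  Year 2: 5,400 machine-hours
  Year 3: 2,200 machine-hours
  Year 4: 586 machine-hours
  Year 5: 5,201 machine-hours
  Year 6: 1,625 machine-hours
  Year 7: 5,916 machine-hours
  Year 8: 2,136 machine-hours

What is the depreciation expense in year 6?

$52,000

Depreciable base = $1,001,728 − $73,600 = $928,128.
Rate = $928,128 / 29,004 machine-hours = $32 per machine-hour.
Year 1: 5,940 × $32 = $190,080. Book value $811,648.
Year 2: 5,400 × $32 = $172,800. Book value $638,848.
Year 3: 2,200 × $32 = $70,400. Book value $568,448.
Year 4: 586 × $32 = $18,752. Book value $549,696.
Year 5: 5,201 × $32 = $166,432. Book value $383,264.
Year 6: 1,625 × $32 = $52,000. Book value $331,264.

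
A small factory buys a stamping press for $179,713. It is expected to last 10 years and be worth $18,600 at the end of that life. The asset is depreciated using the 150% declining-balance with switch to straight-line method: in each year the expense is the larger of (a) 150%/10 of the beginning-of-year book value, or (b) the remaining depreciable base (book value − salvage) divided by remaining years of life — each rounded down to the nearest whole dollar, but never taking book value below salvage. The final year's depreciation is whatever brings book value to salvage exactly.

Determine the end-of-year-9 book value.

$30,829

Depreciable base = $179,713 − $18,600 = $161,113.
Year 1: DB = ⌊$179,713 × 150%/10⌋ = $26,956; SL = ⌊$161,113/10⌋ = $16,111 → take DB $26,956. Book value $152,757.
Year 2: DB = ⌊$152,757 × 150%/10⌋ = $22,913; SL = ⌊$134,157/9⌋ = $14,906 → take DB $22,913. Book value $129,844.
Year 3: DB = ⌊$129,844 × 150%/10⌋ = $19,476; SL = ⌊$111,244/8⌋ = $13,905 → take DB $19,476. Book value $110,368.
Year 4: DB = ⌊$110,368 × 150%/10⌋ = $16,555; SL = ⌊$91,768/7⌋ = $13,109 → take DB $16,555. Book value $93,813.
Year 5: DB = ⌊$93,813 × 150%/10⌋ = $14,071; SL = ⌊$75,213/6⌋ = $12,535 → take DB $14,071. Book value $79,742.
Year 6: DB = ⌊$79,742 × 150%/10⌋ = $11,961; SL = ⌊$61,142/5⌋ = $12,228 → take SL $12,228. Book value $67,514.
Year 7: DB = ⌊$67,514 × 150%/10⌋ = $10,127; SL = ⌊$48,914/4⌋ = $12,228 → take SL $12,228. Book value $55,286.
Year 8: DB = ⌊$55,286 × 150%/10⌋ = $8,292; SL = ⌊$36,686/3⌋ = $12,228 → take SL $12,228. Book value $43,058.
Year 9: DB = ⌊$43,058 × 150%/10⌋ = $6,458; SL = ⌊$24,458/2⌋ = $12,229 → take SL $12,229. Book value $30,829.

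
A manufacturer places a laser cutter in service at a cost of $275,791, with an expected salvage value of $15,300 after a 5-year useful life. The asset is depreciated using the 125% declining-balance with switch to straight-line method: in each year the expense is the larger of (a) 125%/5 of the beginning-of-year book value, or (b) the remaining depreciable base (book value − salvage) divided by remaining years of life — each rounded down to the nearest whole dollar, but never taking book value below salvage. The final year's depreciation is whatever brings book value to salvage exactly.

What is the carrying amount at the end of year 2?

Depreciable base = $275,791 − $15,300 = $260,491.
Year 1: DB = ⌊$275,791 × 125%/5⌋ = $68,947; SL = ⌊$260,491/5⌋ = $52,098 → take DB $68,947. Book value $206,844.
Year 2: DB = ⌊$206,844 × 125%/5⌋ = $51,711; SL = ⌊$191,544/4⌋ = $47,886 → take DB $51,711. Book value $155,133.

$155,133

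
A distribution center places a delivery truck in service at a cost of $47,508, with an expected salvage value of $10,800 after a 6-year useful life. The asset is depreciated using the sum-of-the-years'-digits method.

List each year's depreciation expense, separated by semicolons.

Depreciable base = $47,508 − $10,800 = $36,708.
Sum of the years' digits = 6+5+4+3+2+1 = 21.
Year 1: $36,708 × 6/21 = $10,488. Book value $37,020.
Year 2: $36,708 × 5/21 = $8,740. Book value $28,280.
Year 3: $36,708 × 4/21 = $6,992. Book value $21,288.
Year 4: $36,708 × 3/21 = $5,244. Book value $16,044.
Year 5: $36,708 × 2/21 = $3,496. Book value $12,548.
Year 6: $36,708 × 1/21 = $1,748. Book value $10,800.

$10,488; $8,740; $6,992; $5,244; $3,496; $1,748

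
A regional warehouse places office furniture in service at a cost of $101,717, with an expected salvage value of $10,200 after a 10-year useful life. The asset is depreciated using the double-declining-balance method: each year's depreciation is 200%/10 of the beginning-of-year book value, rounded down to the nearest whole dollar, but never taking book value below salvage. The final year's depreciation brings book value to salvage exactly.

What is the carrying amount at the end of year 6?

Depreciable base = $101,717 − $10,200 = $91,517.
Year 1: ⌊$101,717 × 200%/10⌋ = $20,343. Book value $81,374.
Year 2: ⌊$81,374 × 200%/10⌋ = $16,274. Book value $65,100.
Year 3: ⌊$65,100 × 200%/10⌋ = $13,020. Book value $52,080.
Year 4: ⌊$52,080 × 200%/10⌋ = $10,416. Book value $41,664.
Year 5: ⌊$41,664 × 200%/10⌋ = $8,332. Book value $33,332.
Year 6: ⌊$33,332 × 200%/10⌋ = $6,666. Book value $26,666.

$26,666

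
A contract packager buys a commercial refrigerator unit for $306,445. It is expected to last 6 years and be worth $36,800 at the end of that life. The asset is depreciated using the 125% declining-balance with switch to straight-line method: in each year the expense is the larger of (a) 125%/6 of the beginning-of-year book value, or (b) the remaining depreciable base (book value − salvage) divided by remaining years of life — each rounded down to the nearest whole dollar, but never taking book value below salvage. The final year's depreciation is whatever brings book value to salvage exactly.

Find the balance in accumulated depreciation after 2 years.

$114,384

Depreciable base = $306,445 − $36,800 = $269,645.
Year 1: DB = ⌊$306,445 × 125%/6⌋ = $63,842; SL = ⌊$269,645/6⌋ = $44,940 → take DB $63,842. Book value $242,603.
Year 2: DB = ⌊$242,603 × 125%/6⌋ = $50,542; SL = ⌊$205,803/5⌋ = $41,160 → take DB $50,542. Book value $192,061.
Accumulated through year 2 = $306,445 − $192,061 = $114,384.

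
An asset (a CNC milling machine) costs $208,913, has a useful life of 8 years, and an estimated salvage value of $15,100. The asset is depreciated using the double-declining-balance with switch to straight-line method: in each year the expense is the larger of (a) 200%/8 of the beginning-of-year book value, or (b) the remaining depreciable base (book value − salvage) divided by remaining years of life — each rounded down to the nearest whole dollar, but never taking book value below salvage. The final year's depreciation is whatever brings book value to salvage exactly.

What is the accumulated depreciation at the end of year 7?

$182,771

Depreciable base = $208,913 − $15,100 = $193,813.
Year 1: DB = ⌊$208,913 × 200%/8⌋ = $52,228; SL = ⌊$193,813/8⌋ = $24,226 → take DB $52,228. Book value $156,685.
Year 2: DB = ⌊$156,685 × 200%/8⌋ = $39,171; SL = ⌊$141,585/7⌋ = $20,226 → take DB $39,171. Book value $117,514.
Year 3: DB = ⌊$117,514 × 200%/8⌋ = $29,378; SL = ⌊$102,414/6⌋ = $17,069 → take DB $29,378. Book value $88,136.
Year 4: DB = ⌊$88,136 × 200%/8⌋ = $22,034; SL = ⌊$73,036/5⌋ = $14,607 → take DB $22,034. Book value $66,102.
Year 5: DB = ⌊$66,102 × 200%/8⌋ = $16,525; SL = ⌊$51,002/4⌋ = $12,750 → take DB $16,525. Book value $49,577.
Year 6: DB = ⌊$49,577 × 200%/8⌋ = $12,394; SL = ⌊$34,477/3⌋ = $11,492 → take DB $12,394. Book value $37,183.
Year 7: DB = ⌊$37,183 × 200%/8⌋ = $9,295; SL = ⌊$22,083/2⌋ = $11,041 → take SL $11,041. Book value $26,142.
Accumulated through year 7 = $208,913 − $26,142 = $182,771.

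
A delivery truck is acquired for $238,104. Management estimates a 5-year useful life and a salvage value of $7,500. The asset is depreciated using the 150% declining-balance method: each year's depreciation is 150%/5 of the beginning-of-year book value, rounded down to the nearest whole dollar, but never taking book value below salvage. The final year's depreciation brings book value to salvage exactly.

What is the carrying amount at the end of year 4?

Depreciable base = $238,104 − $7,500 = $230,604.
Year 1: ⌊$238,104 × 150%/5⌋ = $71,431. Book value $166,673.
Year 2: ⌊$166,673 × 150%/5⌋ = $50,001. Book value $116,672.
Year 3: ⌊$116,672 × 150%/5⌋ = $35,001. Book value $81,671.
Year 4: ⌊$81,671 × 150%/5⌋ = $24,501. Book value $57,170.

$57,170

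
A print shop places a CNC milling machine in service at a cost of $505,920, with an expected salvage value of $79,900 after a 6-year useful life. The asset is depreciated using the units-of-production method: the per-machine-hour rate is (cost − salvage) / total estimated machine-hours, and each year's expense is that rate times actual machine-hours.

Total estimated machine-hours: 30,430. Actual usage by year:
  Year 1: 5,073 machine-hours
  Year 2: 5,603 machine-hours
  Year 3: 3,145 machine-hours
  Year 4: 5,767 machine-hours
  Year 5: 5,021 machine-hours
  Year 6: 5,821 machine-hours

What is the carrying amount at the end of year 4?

$231,688

Depreciable base = $505,920 − $79,900 = $426,020.
Rate = $426,020 / 30,430 machine-hours = $14 per machine-hour.
Year 1: 5,073 × $14 = $71,022. Book value $434,898.
Year 2: 5,603 × $14 = $78,442. Book value $356,456.
Year 3: 3,145 × $14 = $44,030. Book value $312,426.
Year 4: 5,767 × $14 = $80,738. Book value $231,688.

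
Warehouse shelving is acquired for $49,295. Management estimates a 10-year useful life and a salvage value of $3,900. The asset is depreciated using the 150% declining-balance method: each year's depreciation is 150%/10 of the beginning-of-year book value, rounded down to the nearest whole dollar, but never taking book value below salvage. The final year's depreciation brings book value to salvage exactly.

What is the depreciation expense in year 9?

$2,015

Depreciable base = $49,295 − $3,900 = $45,395.
Year 1: ⌊$49,295 × 150%/10⌋ = $7,394. Book value $41,901.
Year 2: ⌊$41,901 × 150%/10⌋ = $6,285. Book value $35,616.
Year 3: ⌊$35,616 × 150%/10⌋ = $5,342. Book value $30,274.
Year 4: ⌊$30,274 × 150%/10⌋ = $4,541. Book value $25,733.
Year 5: ⌊$25,733 × 150%/10⌋ = $3,859. Book value $21,874.
Year 6: ⌊$21,874 × 150%/10⌋ = $3,281. Book value $18,593.
Year 7: ⌊$18,593 × 150%/10⌋ = $2,788. Book value $15,805.
Year 8: ⌊$15,805 × 150%/10⌋ = $2,370. Book value $13,435.
Year 9: ⌊$13,435 × 150%/10⌋ = $2,015. Book value $11,420.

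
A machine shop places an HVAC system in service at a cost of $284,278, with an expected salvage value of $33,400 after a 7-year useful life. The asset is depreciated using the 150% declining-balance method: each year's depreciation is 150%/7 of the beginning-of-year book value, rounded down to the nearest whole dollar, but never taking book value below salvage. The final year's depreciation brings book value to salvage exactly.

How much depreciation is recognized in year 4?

Depreciable base = $284,278 − $33,400 = $250,878.
Year 1: ⌊$284,278 × 150%/7⌋ = $60,916. Book value $223,362.
Year 2: ⌊$223,362 × 150%/7⌋ = $47,863. Book value $175,499.
Year 3: ⌊$175,499 × 150%/7⌋ = $37,606. Book value $137,893.
Year 4: ⌊$137,893 × 150%/7⌋ = $29,548. Book value $108,345.

$29,548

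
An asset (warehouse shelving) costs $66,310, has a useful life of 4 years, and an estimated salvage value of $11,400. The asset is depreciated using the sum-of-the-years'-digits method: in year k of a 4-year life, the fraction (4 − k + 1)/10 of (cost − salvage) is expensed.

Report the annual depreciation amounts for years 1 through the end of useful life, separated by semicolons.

Depreciable base = $66,310 − $11,400 = $54,910.
Sum of the years' digits = 4+3+2+1 = 10.
Year 1: $54,910 × 4/10 = $21,964. Book value $44,346.
Year 2: $54,910 × 3/10 = $16,473. Book value $27,873.
Year 3: $54,910 × 2/10 = $10,982. Book value $16,891.
Year 4: $54,910 × 1/10 = $5,491. Book value $11,400.

$21,964; $16,473; $10,982; $5,491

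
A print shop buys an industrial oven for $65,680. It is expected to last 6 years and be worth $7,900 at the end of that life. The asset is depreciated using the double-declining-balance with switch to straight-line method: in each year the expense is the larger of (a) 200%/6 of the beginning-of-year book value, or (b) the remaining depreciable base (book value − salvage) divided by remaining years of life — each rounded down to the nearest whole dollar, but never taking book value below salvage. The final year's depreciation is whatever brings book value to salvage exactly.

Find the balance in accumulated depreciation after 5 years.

$57,030

Depreciable base = $65,680 − $7,900 = $57,780.
Year 1: DB = ⌊$65,680 × 200%/6⌋ = $21,893; SL = ⌊$57,780/6⌋ = $9,630 → take DB $21,893. Book value $43,787.
Year 2: DB = ⌊$43,787 × 200%/6⌋ = $14,595; SL = ⌊$35,887/5⌋ = $7,177 → take DB $14,595. Book value $29,192.
Year 3: DB = ⌊$29,192 × 200%/6⌋ = $9,730; SL = ⌊$21,292/4⌋ = $5,323 → take DB $9,730. Book value $19,462.
Year 4: DB = ⌊$19,462 × 200%/6⌋ = $6,487; SL = ⌊$11,562/3⌋ = $3,854 → take DB $6,487. Book value $12,975.
Year 5: DB = ⌊$12,975 × 200%/6⌋ = $4,325; SL = ⌊$5,075/2⌋ = $2,537 → take DB $4,325. Book value $8,650.
Accumulated through year 5 = $65,680 − $8,650 = $57,030.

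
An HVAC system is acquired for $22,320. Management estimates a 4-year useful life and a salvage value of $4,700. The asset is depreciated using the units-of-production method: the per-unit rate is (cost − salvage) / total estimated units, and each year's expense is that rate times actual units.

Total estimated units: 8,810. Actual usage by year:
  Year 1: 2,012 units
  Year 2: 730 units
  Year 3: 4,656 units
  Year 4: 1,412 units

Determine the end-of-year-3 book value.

Depreciable base = $22,320 − $4,700 = $17,620.
Rate = $17,620 / 8,810 units = $2 per unit.
Year 1: 2,012 × $2 = $4,024. Book value $18,296.
Year 2: 730 × $2 = $1,460. Book value $16,836.
Year 3: 4,656 × $2 = $9,312. Book value $7,524.

$7,524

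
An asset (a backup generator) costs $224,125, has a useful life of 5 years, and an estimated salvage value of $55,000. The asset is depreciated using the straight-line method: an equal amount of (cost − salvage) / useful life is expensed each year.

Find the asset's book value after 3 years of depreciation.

Depreciable base = $224,125 − $55,000 = $169,125.
Annual expense = $169,125 / 5 = $33,825.
End of year 1: book value $190,300.
End of year 2: book value $156,475.
End of year 3: book value $122,650.

$122,650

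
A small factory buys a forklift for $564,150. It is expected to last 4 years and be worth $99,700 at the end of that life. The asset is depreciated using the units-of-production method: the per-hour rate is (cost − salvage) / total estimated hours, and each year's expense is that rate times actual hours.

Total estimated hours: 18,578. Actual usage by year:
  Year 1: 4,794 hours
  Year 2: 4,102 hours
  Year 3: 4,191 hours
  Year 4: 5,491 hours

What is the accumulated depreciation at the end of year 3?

$327,175

Depreciable base = $564,150 − $99,700 = $464,450.
Rate = $464,450 / 18,578 hours = $25 per hour.
Year 1: 4,794 × $25 = $119,850. Book value $444,300.
Year 2: 4,102 × $25 = $102,550. Book value $341,750.
Year 3: 4,191 × $25 = $104,775. Book value $236,975.
Accumulated through year 3 = $564,150 − $236,975 = $327,175.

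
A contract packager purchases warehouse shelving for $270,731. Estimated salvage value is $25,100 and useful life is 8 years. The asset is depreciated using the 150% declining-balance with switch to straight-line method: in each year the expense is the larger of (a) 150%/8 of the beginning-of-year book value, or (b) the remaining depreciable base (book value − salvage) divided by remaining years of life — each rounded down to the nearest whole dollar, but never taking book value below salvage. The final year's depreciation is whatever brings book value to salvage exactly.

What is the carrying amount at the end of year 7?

Depreciable base = $270,731 − $25,100 = $245,631.
Year 1: DB = ⌊$270,731 × 150%/8⌋ = $50,762; SL = ⌊$245,631/8⌋ = $30,703 → take DB $50,762. Book value $219,969.
Year 2: DB = ⌊$219,969 × 150%/8⌋ = $41,244; SL = ⌊$194,869/7⌋ = $27,838 → take DB $41,244. Book value $178,725.
Year 3: DB = ⌊$178,725 × 150%/8⌋ = $33,510; SL = ⌊$153,625/6⌋ = $25,604 → take DB $33,510. Book value $145,215.
Year 4: DB = ⌊$145,215 × 150%/8⌋ = $27,227; SL = ⌊$120,115/5⌋ = $24,023 → take DB $27,227. Book value $117,988.
Year 5: DB = ⌊$117,988 × 150%/8⌋ = $22,122; SL = ⌊$92,888/4⌋ = $23,222 → take SL $23,222. Book value $94,766.
Year 6: DB = ⌊$94,766 × 150%/8⌋ = $17,768; SL = ⌊$69,666/3⌋ = $23,222 → take SL $23,222. Book value $71,544.
Year 7: DB = ⌊$71,544 × 150%/8⌋ = $13,414; SL = ⌊$46,444/2⌋ = $23,222 → take SL $23,222. Book value $48,322.

$48,322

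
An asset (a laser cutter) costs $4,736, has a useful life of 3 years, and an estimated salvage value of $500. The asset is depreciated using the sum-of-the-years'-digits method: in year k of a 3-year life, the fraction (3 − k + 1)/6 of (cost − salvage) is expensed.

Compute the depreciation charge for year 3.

$706

Depreciable base = $4,736 − $500 = $4,236.
Sum of the years' digits = 3+2+1 = 6.
Year 1: $4,236 × 3/6 = $2,118. Book value $2,618.
Year 2: $4,236 × 2/6 = $1,412. Book value $1,206.
Year 3: $4,236 × 1/6 = $706. Book value $500.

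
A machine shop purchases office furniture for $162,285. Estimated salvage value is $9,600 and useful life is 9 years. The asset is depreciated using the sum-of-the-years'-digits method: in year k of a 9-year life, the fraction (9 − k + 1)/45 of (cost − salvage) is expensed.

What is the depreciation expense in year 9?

Depreciable base = $162,285 − $9,600 = $152,685.
Sum of the years' digits = 9+8+7+6+5+4+3+2+1 = 45.
Year 1: $152,685 × 9/45 = $30,537. Book value $131,748.
Year 2: $152,685 × 8/45 = $27,144. Book value $104,604.
Year 3: $152,685 × 7/45 = $23,751. Book value $80,853.
Year 4: $152,685 × 6/45 = $20,358. Book value $60,495.
Year 5: $152,685 × 5/45 = $16,965. Book value $43,530.
Year 6: $152,685 × 4/45 = $13,572. Book value $29,958.
Year 7: $152,685 × 3/45 = $10,179. Book value $19,779.
Year 8: $152,685 × 2/45 = $6,786. Book value $12,993.
Year 9: $152,685 × 1/45 = $3,393. Book value $9,600.

$3,393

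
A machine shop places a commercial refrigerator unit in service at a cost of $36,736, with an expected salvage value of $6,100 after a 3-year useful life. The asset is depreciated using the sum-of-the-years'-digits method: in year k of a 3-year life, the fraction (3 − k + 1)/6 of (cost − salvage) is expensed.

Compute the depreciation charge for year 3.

Depreciable base = $36,736 − $6,100 = $30,636.
Sum of the years' digits = 3+2+1 = 6.
Year 1: $30,636 × 3/6 = $15,318. Book value $21,418.
Year 2: $30,636 × 2/6 = $10,212. Book value $11,206.
Year 3: $30,636 × 1/6 = $5,106. Book value $6,100.

$5,106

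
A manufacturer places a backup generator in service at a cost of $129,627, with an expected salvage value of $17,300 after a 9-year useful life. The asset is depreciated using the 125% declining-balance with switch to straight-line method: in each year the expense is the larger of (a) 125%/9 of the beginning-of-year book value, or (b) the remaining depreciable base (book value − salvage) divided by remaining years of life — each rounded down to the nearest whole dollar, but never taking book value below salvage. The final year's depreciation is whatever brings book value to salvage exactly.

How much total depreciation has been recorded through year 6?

Depreciable base = $129,627 − $17,300 = $112,327.
Year 1: DB = ⌊$129,627 × 125%/9⌋ = $18,003; SL = ⌊$112,327/9⌋ = $12,480 → take DB $18,003. Book value $111,624.
Year 2: DB = ⌊$111,624 × 125%/9⌋ = $15,503; SL = ⌊$94,324/8⌋ = $11,790 → take DB $15,503. Book value $96,121.
Year 3: DB = ⌊$96,121 × 125%/9⌋ = $13,350; SL = ⌊$78,821/7⌋ = $11,260 → take DB $13,350. Book value $82,771.
Year 4: DB = ⌊$82,771 × 125%/9⌋ = $11,495; SL = ⌊$65,471/6⌋ = $10,911 → take DB $11,495. Book value $71,276.
Year 5: DB = ⌊$71,276 × 125%/9⌋ = $9,899; SL = ⌊$53,976/5⌋ = $10,795 → take SL $10,795. Book value $60,481.
Year 6: DB = ⌊$60,481 × 125%/9⌋ = $8,400; SL = ⌊$43,181/4⌋ = $10,795 → take SL $10,795. Book value $49,686.
Accumulated through year 6 = $129,627 − $49,686 = $79,941.

$79,941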